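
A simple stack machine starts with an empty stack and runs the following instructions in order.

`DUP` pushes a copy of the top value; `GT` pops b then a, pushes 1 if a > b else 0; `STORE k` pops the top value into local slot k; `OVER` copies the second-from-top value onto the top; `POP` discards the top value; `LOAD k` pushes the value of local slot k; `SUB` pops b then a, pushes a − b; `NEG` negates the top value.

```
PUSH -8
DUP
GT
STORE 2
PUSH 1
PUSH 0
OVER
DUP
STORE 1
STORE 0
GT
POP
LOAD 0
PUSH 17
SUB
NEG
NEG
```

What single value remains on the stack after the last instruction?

PUSH -8 -> -8
DUP     -> -8 -8
GT      -> 0
STORE 2 -> (empty)
PUSH 1  -> 1
PUSH 0  -> 1 0
OVER    -> 1 0 1
DUP     -> 1 0 1 1
STORE 1 -> 1 0 1
STORE 0 -> 1 0
GT      -> 1
POP     -> (empty)
LOAD 0  -> 1
PUSH 17 -> 1 17
SUB     -> -16
NEG     -> 16
NEG     -> -16

-16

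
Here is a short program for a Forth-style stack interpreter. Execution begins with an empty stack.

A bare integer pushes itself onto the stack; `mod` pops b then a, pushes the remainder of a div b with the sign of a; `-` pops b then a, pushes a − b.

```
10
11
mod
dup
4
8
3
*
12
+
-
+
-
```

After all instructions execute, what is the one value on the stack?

32

10  → 10
11  → 10 11
mod → 10
dup → 10 10
4   → 10 10 4
8   → 10 10 4 8
3   → 10 10 4 8 3
*   → 10 10 4 24
12  → 10 10 4 24 12
+   → 10 10 4 36
-   → 10 10 -32
+   → 10 -22
-   → 32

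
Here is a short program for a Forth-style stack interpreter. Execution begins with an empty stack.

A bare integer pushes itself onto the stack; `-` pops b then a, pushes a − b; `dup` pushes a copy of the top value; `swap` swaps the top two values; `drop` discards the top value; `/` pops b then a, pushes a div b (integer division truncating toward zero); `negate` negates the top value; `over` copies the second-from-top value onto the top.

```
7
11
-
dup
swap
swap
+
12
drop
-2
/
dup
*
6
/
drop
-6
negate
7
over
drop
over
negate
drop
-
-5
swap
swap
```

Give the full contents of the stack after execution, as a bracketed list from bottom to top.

[-1, -5]

7      → [7]
11     → [7, 11]
-      → [-4]
dup    → [-4, -4]
swap   → [-4, -4]
swap   → [-4, -4]
+      → [-8]
12     → [-8, 12]
drop   → [-8]
-2     → [-8, -2]
/      → [4]
dup    → [4, 4]
*      → [16]
6      → [16, 6]
/      → [2]
drop   → []
-6     → [-6]
negate → [6]
7      → [6, 7]
over   → [6, 7, 6]
drop   → [6, 7]
over   → [6, 7, 6]
negate → [6, 7, -6]
drop   → [6, 7]
-      → [-1]
-5     → [-1, -5]
swap   → [-5, -1]
swap   → [-1, -5]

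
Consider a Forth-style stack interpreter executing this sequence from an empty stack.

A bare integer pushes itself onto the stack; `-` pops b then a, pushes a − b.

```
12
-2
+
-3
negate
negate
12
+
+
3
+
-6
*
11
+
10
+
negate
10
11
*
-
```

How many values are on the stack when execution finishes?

1

12     → [12]
-2     → [12, -2]
+      → [10]
-3     → [10, -3]
negate → [10, 3]
negate → [10, -3]
12     → [10, -3, 12]
+      → [10, 9]
+      → [19]
3      → [19, 3]
+      → [22]
-6     → [22, -6]
*      → [-132]
11     → [-132, 11]
+      → [-121]
10     → [-121, 10]
+      → [-111]
negate → [111]
10     → [111, 10]
11     → [111, 10, 11]
*      → [111, 110]
-      → [1]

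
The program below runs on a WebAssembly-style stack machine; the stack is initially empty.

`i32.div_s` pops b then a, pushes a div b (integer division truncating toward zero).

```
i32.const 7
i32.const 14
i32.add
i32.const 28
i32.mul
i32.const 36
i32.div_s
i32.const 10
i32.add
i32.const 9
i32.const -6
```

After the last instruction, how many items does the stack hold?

i32.const 7   7
i32.const 14  7 14
i32.add       21
i32.const 28  21 28
i32.mul       588
i32.const 36  588 36
i32.div_s     16
i32.const 10  16 10
i32.add       26
i32.const 9   26 9
i32.const -6  26 9 -6

3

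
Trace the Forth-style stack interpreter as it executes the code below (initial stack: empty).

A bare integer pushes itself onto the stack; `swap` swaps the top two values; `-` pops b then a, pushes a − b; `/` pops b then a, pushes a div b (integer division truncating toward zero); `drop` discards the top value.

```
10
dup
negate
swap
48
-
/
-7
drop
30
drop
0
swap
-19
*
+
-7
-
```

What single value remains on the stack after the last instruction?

7

10     → 10
dup    → 10 10
negate → 10 -10
swap   → -10 10
48     → -10 10 48
-      → -10 -38
/      → 0
-7     → 0 -7
drop   → 0
30     → 0 30
drop   → 0
0      → 0 0
swap   → 0 0
-19    → 0 0 -19
*      → 0 0
+      → 0
-7     → 0 -7
-      → 7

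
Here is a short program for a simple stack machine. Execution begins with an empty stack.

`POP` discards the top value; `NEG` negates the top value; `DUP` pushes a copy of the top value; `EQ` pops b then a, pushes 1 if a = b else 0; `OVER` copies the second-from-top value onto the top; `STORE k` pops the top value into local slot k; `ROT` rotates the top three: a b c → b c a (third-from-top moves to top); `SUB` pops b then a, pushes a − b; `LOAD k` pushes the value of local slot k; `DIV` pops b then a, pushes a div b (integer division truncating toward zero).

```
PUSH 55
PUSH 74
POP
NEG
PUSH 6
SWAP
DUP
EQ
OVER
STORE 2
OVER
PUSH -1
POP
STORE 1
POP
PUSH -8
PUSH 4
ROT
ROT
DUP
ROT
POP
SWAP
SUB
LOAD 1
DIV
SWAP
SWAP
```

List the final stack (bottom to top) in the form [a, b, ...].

[4, 0]

PUSH 55 -> [55]
PUSH 74 -> [55, 74]
POP     -> [55]
NEG     -> [-55]
PUSH 6  -> [-55, 6]
SWAP    -> [6, -55]
DUP     -> [6, -55, -55]
EQ      -> [6, 1]
OVER    -> [6, 1, 6]
STORE 2 -> [6, 1]
OVER    -> [6, 1, 6]
PUSH -1 -> [6, 1, 6, -1]
POP     -> [6, 1, 6]
STORE 1 -> [6, 1]
POP     -> [6]
PUSH -8 -> [6, -8]
PUSH 4  -> [6, -8, 4]
ROT     -> [-8, 4, 6]
ROT     -> [4, 6, -8]
DUP     -> [4, 6, -8, -8]
ROT     -> [4, -8, -8, 6]
POP     -> [4, -8, -8]
SWAP    -> [4, -8, -8]
SUB     -> [4, 0]
LOAD 1  -> [4, 0, 6]
DIV     -> [4, 0]
SWAP    -> [0, 4]
SWAP    -> [4, 0]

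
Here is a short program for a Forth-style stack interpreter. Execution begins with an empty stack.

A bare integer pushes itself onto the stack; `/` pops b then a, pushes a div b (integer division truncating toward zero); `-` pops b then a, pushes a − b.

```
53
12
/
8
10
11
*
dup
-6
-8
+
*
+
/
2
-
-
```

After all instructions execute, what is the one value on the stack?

53  -> 53
12  -> 53 12
/   -> 4
8   -> 4 8
10  -> 4 8 10
11  -> 4 8 10 11
*   -> 4 8 110
dup -> 4 8 110 110
-6  -> 4 8 110 110 -6
-8  -> 4 8 110 110 -6 -8
+   -> 4 8 110 110 -14
*   -> 4 8 110 -1540
+   -> 4 8 -1430
/   -> 4 0
2   -> 4 0 2
-   -> 4 -2
-   -> 6

6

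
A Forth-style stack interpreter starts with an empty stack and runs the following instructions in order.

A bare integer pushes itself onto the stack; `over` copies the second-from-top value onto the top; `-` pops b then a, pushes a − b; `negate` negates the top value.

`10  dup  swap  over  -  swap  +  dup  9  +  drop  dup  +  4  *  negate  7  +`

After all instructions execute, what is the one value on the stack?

-73

10     → [10]
dup    → [10, 10]
swap   → [10, 10]
over   → [10, 10, 10]
-      → [10, 0]
swap   → [0, 10]
+      → [10]
dup    → [10, 10]
9      → [10, 10, 9]
+      → [10, 19]
drop   → [10]
dup    → [10, 10]
+      → [20]
4      → [20, 4]
*      → [80]
negate → [-80]
7      → [-80, 7]
+      → [-73]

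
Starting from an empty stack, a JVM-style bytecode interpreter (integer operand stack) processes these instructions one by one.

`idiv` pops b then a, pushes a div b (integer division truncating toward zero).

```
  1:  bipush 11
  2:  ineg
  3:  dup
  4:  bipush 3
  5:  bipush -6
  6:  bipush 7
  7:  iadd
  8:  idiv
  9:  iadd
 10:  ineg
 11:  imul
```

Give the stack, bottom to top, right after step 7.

bipush 11 : [11]
ineg      : [-11]
dup       : [-11, -11]
bipush 3  : [-11, -11, 3]
bipush -6 : [-11, -11, 3, -6]
bipush 7  : [-11, -11, 3, -6, 7]
iadd      : [-11, -11, 3, 1]

[-11, -11, 3, 1]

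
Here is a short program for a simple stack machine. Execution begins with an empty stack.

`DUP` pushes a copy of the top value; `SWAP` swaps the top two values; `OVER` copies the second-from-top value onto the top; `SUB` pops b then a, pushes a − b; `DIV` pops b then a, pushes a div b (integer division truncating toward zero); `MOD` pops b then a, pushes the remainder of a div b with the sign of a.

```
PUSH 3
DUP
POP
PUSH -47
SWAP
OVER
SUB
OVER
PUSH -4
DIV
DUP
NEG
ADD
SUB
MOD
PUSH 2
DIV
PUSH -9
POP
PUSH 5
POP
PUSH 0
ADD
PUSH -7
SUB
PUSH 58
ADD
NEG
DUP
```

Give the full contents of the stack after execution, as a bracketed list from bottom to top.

[-42, -42]

PUSH 3   -> [3]
DUP      -> [3, 3]
POP      -> [3]
PUSH -47 -> [3, -47]
SWAP     -> [-47, 3]
OVER     -> [-47, 3, -47]
SUB      -> [-47, 50]
OVER     -> [-47, 50, -47]
PUSH -4  -> [-47, 50, -47, -4]
DIV      -> [-47, 50, 11]
DUP      -> [-47, 50, 11, 11]
NEG      -> [-47, 50, 11, -11]
ADD      -> [-47, 50, 0]
SUB      -> [-47, 50]
MOD      -> [-47]
PUSH 2   -> [-47, 2]
DIV      -> [-23]
PUSH -9  -> [-23, -9]
POP      -> [-23]
PUSH 5   -> [-23, 5]
POP      -> [-23]
PUSH 0   -> [-23, 0]
ADD      -> [-23]
PUSH -7  -> [-23, -7]
SUB      -> [-16]
PUSH 58  -> [-16, 58]
ADD      -> [42]
NEG      -> [-42]
DUP      -> [-42, -42]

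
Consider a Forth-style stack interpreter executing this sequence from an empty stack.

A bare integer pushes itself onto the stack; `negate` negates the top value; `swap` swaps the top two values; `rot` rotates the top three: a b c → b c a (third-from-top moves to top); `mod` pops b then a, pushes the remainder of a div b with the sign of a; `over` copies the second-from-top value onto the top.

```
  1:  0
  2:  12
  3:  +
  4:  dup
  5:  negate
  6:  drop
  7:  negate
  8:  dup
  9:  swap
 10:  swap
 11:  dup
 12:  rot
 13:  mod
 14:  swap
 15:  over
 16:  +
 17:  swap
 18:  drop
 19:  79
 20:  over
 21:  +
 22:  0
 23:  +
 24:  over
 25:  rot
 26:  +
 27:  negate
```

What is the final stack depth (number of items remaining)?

2

0      → [0]
12     → [0, 12]
+      → [12]
dup    → [12, 12]
negate → [12, -12]
drop   → [12]
negate → [-12]
dup    → [-12, -12]
swap   → [-12, -12]
swap   → [-12, -12]
dup    → [-12, -12, -12]
rot    → [-12, -12, -12]
mod    → [-12, 0]
swap   → [0, -12]
over   → [0, -12, 0]
+      → [0, -12]
swap   → [-12, 0]
drop   → [-12]
79     → [-12, 79]
over   → [-12, 79, -12]
+      → [-12, 67]
0      → [-12, 67, 0]
+      → [-12, 67]
over   → [-12, 67, -12]
rot    → [67, -12, -12]
+      → [67, -24]
negate → [67, 24]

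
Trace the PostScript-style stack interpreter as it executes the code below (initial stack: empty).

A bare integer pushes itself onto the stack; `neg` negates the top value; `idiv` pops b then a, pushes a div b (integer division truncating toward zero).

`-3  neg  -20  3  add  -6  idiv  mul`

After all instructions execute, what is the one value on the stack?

-3   -> [-3]
neg  -> [3]
-20  -> [3, -20]
3    -> [3, -20, 3]
add  -> [3, -17]
-6   -> [3, -17, -6]
idiv -> [3, 2]
mul  -> [6]

6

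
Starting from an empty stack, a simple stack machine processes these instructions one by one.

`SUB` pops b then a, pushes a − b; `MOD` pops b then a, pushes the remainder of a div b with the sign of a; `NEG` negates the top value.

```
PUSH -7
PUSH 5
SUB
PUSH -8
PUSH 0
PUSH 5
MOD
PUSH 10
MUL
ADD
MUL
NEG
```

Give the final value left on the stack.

PUSH -7 -> -7
PUSH 5  -> -7 5
SUB     -> -12
PUSH -8 -> -12 -8
PUSH 0  -> -12 -8 0
PUSH 5  -> -12 -8 0 5
MOD     -> -12 -8 0
PUSH 10 -> -12 -8 0 10
MUL     -> -12 -8 0
ADD     -> -12 -8
MUL     -> 96
NEG     -> -96

-96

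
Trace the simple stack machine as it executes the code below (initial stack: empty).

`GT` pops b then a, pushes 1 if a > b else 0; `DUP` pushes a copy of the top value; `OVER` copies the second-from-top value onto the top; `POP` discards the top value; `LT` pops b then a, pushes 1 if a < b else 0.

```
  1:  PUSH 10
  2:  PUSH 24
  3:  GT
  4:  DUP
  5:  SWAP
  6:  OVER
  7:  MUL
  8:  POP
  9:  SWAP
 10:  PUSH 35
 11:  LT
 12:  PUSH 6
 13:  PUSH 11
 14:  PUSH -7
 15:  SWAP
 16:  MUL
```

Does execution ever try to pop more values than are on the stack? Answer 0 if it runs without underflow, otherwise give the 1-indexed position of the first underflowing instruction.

9

PUSH 10 : [10]
PUSH 24 : [10, 24]
GT      : [0]
DUP     : [0, 0]
SWAP    : [0, 0]
OVER    : [0, 0, 0]
MUL     : [0, 0]
POP     : [0]
SWAP  — needs 2 operands, stack has 1 → underflow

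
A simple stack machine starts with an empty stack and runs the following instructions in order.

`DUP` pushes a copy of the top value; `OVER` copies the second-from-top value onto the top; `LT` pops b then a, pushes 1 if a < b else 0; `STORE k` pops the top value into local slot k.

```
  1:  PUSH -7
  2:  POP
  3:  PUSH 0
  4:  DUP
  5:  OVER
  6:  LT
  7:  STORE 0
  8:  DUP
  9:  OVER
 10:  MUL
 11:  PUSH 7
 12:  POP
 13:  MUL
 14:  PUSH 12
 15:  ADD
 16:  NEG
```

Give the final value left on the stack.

PUSH -7  -7
POP      (empty)
PUSH 0   0
DUP      0 0
OVER     0 0 0
LT       0 0
STORE 0  0
DUP      0 0
OVER     0 0 0
MUL      0 0
PUSH 7   0 0 7
POP      0 0
MUL      0
PUSH 12  0 12
ADD      12
NEG      -12

-12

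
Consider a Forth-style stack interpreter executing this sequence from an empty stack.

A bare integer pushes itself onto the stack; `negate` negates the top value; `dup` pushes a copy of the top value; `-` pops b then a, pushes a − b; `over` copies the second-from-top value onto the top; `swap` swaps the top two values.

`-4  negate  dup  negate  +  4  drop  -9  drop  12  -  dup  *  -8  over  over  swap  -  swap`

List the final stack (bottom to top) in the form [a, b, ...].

[144, -152, -8]

-4     → [-4]
negate → [4]
dup    → [4, 4]
negate → [4, -4]
+      → [0]
4      → [0, 4]
drop   → [0]
-9     → [0, -9]
drop   → [0]
12     → [0, 12]
-      → [-12]
dup    → [-12, -12]
*      → [144]
-8     → [144, -8]
over   → [144, -8, 144]
over   → [144, -8, 144, -8]
swap   → [144, -8, -8, 144]
-      → [144, -8, -152]
swap   → [144, -152, -8]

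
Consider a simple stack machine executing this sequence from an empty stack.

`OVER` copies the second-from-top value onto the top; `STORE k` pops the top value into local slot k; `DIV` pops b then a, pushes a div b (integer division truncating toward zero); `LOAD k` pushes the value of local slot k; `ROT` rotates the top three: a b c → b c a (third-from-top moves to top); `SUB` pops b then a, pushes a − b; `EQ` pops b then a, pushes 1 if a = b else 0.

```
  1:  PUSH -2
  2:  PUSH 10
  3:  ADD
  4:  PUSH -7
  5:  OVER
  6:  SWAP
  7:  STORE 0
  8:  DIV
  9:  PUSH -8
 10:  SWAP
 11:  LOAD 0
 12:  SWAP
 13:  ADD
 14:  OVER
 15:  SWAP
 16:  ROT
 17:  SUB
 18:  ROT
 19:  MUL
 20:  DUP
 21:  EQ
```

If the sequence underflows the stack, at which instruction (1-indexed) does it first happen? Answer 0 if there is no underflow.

PUSH -2  [-2]
PUSH 10  [-2, 10]
ADD      [8]
PUSH -7  [8, -7]
OVER     [8, -7, 8]
SWAP     [8, 8, -7]
STORE 0  [8, 8]
DIV      [1]
PUSH -8  [1, -8]
SWAP     [-8, 1]
LOAD 0   [-8, 1, -7]
SWAP     [-8, -7, 1]
ADD      [-8, -6]
OVER     [-8, -6, -8]
SWAP     [-8, -8, -6]
ROT      [-8, -6, -8]
SUB      [-8, 2]
ROT  — needs 3 operands, stack has 2 → underflow

18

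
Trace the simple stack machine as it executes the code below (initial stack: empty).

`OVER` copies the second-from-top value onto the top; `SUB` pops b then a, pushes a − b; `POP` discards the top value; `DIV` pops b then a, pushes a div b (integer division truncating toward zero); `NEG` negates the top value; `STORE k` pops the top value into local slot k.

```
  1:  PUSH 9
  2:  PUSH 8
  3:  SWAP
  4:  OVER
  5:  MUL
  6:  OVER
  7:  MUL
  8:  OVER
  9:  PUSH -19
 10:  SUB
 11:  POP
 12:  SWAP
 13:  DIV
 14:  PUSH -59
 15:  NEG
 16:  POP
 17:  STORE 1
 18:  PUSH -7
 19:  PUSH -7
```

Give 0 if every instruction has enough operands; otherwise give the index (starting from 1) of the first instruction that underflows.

0

PUSH 9   : [9]
PUSH 8   : [9, 8]
SWAP     : [8, 9]
OVER     : [8, 9, 8]
MUL      : [8, 72]
OVER     : [8, 72, 8]
MUL      : [8, 576]
OVER     : [8, 576, 8]
PUSH -19 : [8, 576, 8, -19]
SUB      : [8, 576, 27]
POP      : [8, 576]
SWAP     : [576, 8]
DIV      : [72]
PUSH -59 : [72, -59]
NEG      : [72, 59]
POP      : [72]
STORE 1  : []
PUSH -7  : [-7]
PUSH -7  : [-7, -7]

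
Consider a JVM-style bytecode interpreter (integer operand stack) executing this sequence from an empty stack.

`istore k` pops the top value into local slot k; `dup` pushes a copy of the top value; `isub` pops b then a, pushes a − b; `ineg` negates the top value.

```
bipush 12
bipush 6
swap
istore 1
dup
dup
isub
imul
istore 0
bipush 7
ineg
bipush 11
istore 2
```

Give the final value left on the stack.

bipush 12 -> 12
bipush 6  -> 12 6
swap      -> 6 12
istore 1  -> 6
dup       -> 6 6
dup       -> 6 6 6
isub      -> 6 0
imul      -> 0
istore 0  -> (empty)
bipush 7  -> 7
ineg      -> -7
bipush 11 -> -7 11
istore 2  -> -7

-7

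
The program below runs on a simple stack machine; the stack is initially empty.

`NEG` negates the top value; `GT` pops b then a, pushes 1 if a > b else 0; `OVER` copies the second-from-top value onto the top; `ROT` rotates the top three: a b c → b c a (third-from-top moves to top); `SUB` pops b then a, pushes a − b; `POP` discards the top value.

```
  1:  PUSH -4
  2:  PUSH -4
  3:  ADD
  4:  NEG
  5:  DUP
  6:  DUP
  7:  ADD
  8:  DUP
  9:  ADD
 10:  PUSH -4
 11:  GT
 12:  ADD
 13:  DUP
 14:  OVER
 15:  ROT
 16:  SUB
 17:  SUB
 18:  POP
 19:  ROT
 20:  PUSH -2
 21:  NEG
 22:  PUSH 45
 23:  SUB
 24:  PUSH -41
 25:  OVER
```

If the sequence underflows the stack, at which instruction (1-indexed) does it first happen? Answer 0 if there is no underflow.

PUSH -4 → -4
PUSH -4 → -4 -4
ADD     → -8
NEG     → 8
DUP     → 8 8
DUP     → 8 8 8
ADD     → 8 16
DUP     → 8 16 16
ADD     → 8 32
PUSH -4 → 8 32 -4
GT      → 8 1
ADD     → 9
DUP     → 9 9
OVER    → 9 9 9
ROT     → 9 9 9
SUB     → 9 0
SUB     → 9
POP     → (empty)
ROT  — needs 3 operands, stack has 0 → underflow

19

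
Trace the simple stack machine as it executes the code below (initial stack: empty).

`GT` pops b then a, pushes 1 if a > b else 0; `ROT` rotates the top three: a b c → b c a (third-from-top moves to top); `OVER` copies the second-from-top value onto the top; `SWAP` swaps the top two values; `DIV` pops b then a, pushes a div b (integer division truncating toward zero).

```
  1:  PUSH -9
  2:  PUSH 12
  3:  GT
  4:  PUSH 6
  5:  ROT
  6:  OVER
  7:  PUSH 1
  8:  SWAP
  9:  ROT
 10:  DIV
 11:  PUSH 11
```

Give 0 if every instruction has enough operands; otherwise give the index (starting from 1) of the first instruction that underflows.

PUSH -9 -> -9
PUSH 12 -> -9 12
GT      -> 0
PUSH 6  -> 0 6
ROT  — needs 3 operands, stack has 2 → underflow

5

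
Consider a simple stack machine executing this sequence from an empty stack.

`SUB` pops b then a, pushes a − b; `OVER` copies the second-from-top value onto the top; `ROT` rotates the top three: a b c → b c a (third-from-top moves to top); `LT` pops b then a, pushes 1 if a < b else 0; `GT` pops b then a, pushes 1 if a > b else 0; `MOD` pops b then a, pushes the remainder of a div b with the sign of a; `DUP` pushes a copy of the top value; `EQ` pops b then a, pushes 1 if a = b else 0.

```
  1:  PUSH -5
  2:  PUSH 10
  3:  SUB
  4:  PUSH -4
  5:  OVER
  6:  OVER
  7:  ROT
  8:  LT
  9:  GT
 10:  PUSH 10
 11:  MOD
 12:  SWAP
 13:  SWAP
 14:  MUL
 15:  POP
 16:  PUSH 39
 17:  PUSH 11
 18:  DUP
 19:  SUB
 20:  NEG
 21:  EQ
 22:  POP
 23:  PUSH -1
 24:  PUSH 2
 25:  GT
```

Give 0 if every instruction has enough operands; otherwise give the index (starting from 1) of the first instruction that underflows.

0

PUSH -5 → -5
PUSH 10 → -5 10
SUB     → -15
PUSH -4 → -15 -4
OVER    → -15 -4 -15
OVER    → -15 -4 -15 -4
ROT     → -15 -15 -4 -4
LT      → -15 -15 0
GT      → -15 0
PUSH 10 → -15 0 10
MOD     → -15 0
SWAP    → 0 -15
SWAP    → -15 0
MUL     → 0
POP     → (empty)
PUSH 39 → 39
PUSH 11 → 39 11
DUP     → 39 11 11
SUB     → 39 0
NEG     → 39 0
EQ      → 0
POP     → (empty)
PUSH -1 → -1
PUSH 2  → -1 2
GT      → 0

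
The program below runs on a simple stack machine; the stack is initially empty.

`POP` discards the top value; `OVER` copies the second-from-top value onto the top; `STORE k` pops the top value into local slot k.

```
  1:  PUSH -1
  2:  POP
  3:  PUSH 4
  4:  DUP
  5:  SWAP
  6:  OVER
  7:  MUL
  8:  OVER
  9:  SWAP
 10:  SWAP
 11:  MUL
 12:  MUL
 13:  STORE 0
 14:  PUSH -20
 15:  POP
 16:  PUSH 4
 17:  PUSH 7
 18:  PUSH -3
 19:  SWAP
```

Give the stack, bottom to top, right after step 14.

PUSH -1   -1
POP       (empty)
PUSH 4    4
DUP       4 4
SWAP      4 4
OVER      4 4 4
MUL       4 16
OVER      4 16 4
SWAP      4 4 16
SWAP      4 16 4
MUL       4 64
MUL       256
STORE 0   (empty)
PUSH -20  -20

[-20]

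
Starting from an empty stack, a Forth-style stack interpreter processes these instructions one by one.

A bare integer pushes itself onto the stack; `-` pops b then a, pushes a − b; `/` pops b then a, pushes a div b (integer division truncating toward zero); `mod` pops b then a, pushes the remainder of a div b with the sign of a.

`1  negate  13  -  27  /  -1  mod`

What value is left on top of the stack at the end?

0

1      -> 1
negate -> -1
13     -> -1 13
-      -> -14
27     -> -14 27
/      -> 0
-1     -> 0 -1
mod    -> 0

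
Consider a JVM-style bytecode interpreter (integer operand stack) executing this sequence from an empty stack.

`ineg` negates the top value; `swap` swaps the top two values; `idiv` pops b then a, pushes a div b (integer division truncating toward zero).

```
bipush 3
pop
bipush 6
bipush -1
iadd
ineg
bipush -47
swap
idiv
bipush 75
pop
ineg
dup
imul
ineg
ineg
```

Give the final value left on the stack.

bipush 3   → [3]
pop        → []
bipush 6   → [6]
bipush -1  → [6, -1]
iadd       → [5]
ineg       → [-5]
bipush -47 → [-5, -47]
swap       → [-47, -5]
idiv       → [9]
bipush 75  → [9, 75]
pop        → [9]
ineg       → [-9]
dup        → [-9, -9]
imul       → [81]
ineg       → [-81]
ineg       → [81]

81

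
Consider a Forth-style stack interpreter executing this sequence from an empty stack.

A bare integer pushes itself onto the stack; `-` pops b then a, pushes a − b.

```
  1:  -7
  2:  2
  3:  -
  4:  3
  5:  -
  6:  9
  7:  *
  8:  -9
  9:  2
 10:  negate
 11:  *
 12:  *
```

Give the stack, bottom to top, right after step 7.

-7 -> [-7]
2  -> [-7, 2]
-  -> [-9]
3  -> [-9, 3]
-  -> [-12]
9  -> [-12, 9]
*  -> [-108]

[-108]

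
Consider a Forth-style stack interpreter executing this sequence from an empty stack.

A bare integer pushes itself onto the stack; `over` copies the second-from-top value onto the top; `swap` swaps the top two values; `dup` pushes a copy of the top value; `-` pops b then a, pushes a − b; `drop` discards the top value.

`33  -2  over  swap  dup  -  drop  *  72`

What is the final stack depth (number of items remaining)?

33   → 33
-2   → 33 -2
over → 33 -2 33
swap → 33 33 -2
dup  → 33 33 -2 -2
-    → 33 33 0
drop → 33 33
*    → 1089
72   → 1089 72

2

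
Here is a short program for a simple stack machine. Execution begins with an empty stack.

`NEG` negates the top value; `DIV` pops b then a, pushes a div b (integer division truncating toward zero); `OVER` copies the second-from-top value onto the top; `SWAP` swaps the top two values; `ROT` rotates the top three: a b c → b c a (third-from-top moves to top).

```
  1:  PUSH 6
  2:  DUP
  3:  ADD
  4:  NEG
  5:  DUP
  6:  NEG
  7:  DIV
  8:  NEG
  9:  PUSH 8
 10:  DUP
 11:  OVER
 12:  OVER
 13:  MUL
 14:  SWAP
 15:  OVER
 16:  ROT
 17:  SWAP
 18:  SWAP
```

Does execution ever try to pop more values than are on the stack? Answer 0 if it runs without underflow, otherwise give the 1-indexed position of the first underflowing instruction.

0

PUSH 6  6
DUP     6 6
ADD     12
NEG     -12
DUP     -12 -12
NEG     -12 12
DIV     -1
NEG     1
PUSH 8  1 8
DUP     1 8 8
OVER    1 8 8 8
OVER    1 8 8 8 8
MUL     1 8 8 64
SWAP    1 8 64 8
OVER    1 8 64 8 64
ROT     1 8 8 64 64
SWAP    1 8 8 64 64
SWAP    1 8 8 64 64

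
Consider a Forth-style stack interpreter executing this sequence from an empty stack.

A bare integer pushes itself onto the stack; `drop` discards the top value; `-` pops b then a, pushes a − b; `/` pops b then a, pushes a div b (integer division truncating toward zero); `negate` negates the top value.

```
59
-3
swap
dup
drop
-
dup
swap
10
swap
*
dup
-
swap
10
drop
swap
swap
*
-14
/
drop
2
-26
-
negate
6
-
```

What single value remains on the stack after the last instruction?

-34

59      59
-3      59 -3
swap    -3 59
dup     -3 59 59
drop    -3 59
-       -62
dup     -62 -62
swap    -62 -62
10      -62 -62 10
swap    -62 10 -62
*       -62 -620
dup     -62 -620 -620
-       -62 0
swap    0 -62
10      0 -62 10
drop    0 -62
swap    -62 0
swap    0 -62
*       0
-14     0 -14
/       0
drop    (empty)
2       2
-26     2 -26
-       28
negate  -28
6       -28 6
-       -34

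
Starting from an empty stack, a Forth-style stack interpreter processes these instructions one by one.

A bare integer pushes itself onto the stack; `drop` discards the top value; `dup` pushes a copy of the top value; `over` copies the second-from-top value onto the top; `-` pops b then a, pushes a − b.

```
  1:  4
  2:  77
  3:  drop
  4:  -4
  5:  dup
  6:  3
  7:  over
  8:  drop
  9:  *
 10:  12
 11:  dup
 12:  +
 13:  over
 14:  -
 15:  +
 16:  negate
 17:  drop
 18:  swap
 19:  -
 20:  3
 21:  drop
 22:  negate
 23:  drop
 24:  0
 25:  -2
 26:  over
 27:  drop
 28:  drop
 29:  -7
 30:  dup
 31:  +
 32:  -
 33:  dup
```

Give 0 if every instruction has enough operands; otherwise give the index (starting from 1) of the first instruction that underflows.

4       [4]
77      [4, 77]
drop    [4]
-4      [4, -4]
dup     [4, -4, -4]
3       [4, -4, -4, 3]
over    [4, -4, -4, 3, -4]
drop    [4, -4, -4, 3]
*       [4, -4, -12]
12      [4, -4, -12, 12]
dup     [4, -4, -12, 12, 12]
+       [4, -4, -12, 24]
over    [4, -4, -12, 24, -12]
-       [4, -4, -12, 36]
+       [4, -4, 24]
negate  [4, -4, -24]
drop    [4, -4]
swap    [-4, 4]
-       [-8]
3       [-8, 3]
drop    [-8]
negate  [8]
drop    []
0       [0]
-2      [0, -2]
over    [0, -2, 0]
drop    [0, -2]
drop    [0]
-7      [0, -7]
dup     [0, -7, -7]
+       [0, -14]
-       [14]
dup     [14, 14]

0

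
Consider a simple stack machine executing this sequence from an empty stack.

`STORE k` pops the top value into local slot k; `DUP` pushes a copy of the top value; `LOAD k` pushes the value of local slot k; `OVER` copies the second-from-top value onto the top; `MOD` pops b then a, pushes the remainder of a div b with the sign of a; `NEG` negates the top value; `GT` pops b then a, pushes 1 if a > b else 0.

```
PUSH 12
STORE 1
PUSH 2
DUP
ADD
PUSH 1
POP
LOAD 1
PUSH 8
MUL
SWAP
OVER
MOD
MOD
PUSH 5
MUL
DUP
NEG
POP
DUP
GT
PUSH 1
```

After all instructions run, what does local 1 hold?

12

PUSH 12 : 12
STORE 1 : (empty)
PUSH 2  : 2
DUP     : 2 2
ADD     : 4
PUSH 1  : 4 1
POP     : 4
LOAD 1  : 4 12
PUSH 8  : 4 12 8
MUL     : 4 96
SWAP    : 96 4
OVER    : 96 4 96
MOD     : 96 4
MOD     : 0
PUSH 5  : 0 5
MUL     : 0
DUP     : 0 0
NEG     : 0 0
POP     : 0
DUP     : 0 0
GT      : 0
PUSH 1  : 0 1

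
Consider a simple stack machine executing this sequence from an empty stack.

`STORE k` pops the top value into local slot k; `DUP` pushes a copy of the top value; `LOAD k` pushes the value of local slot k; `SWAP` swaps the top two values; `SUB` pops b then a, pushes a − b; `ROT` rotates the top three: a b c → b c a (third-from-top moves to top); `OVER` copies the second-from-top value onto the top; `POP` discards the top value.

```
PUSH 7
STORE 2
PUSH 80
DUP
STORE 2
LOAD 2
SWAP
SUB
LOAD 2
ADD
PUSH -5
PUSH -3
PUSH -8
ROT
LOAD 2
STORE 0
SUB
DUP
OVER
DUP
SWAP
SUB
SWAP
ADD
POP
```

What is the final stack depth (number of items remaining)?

PUSH 7  : [7]
STORE 2 : []
PUSH 80 : [80]
DUP     : [80, 80]
STORE 2 : [80]
LOAD 2  : [80, 80]
SWAP    : [80, 80]
SUB     : [0]
LOAD 2  : [0, 80]
ADD     : [80]
PUSH -5 : [80, -5]
PUSH -3 : [80, -5, -3]
PUSH -8 : [80, -5, -3, -8]
ROT     : [80, -3, -8, -5]
LOAD 2  : [80, -3, -8, -5, 80]
STORE 0 : [80, -3, -8, -5]
SUB     : [80, -3, -3]
DUP     : [80, -3, -3, -3]
OVER    : [80, -3, -3, -3, -3]
DUP     : [80, -3, -3, -3, -3, -3]
SWAP    : [80, -3, -3, -3, -3, -3]
SUB     : [80, -3, -3, -3, 0]
SWAP    : [80, -3, -3, 0, -3]
ADD     : [80, -3, -3, -3]
POP     : [80, -3, -3]

3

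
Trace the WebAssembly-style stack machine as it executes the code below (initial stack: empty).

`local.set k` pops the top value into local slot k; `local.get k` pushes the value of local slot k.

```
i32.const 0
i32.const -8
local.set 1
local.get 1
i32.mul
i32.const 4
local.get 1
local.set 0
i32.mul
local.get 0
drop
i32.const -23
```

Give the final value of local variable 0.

i32.const 0   -> 0
i32.const -8  -> 0 -8
local.set 1   -> 0
local.get 1   -> 0 -8
i32.mul       -> 0
i32.const 4   -> 0 4
local.get 1   -> 0 4 -8
local.set 0   -> 0 4
i32.mul       -> 0
local.get 0   -> 0 -8
drop          -> 0
i32.const -23 -> 0 -23

-8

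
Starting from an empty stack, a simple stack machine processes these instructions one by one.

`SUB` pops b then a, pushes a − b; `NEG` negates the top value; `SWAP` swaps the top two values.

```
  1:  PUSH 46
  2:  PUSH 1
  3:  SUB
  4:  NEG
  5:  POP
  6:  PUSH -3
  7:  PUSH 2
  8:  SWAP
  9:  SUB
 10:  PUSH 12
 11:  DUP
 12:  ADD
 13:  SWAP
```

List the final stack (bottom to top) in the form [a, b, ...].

PUSH 46 -> 46
PUSH 1  -> 46 1
SUB     -> 45
NEG     -> -45
POP     -> (empty)
PUSH -3 -> -3
PUSH 2  -> -3 2
SWAP    -> 2 -3
SUB     -> 5
PUSH 12 -> 5 12
DUP     -> 5 12 12
ADD     -> 5 24
SWAP    -> 24 5

[24, 5]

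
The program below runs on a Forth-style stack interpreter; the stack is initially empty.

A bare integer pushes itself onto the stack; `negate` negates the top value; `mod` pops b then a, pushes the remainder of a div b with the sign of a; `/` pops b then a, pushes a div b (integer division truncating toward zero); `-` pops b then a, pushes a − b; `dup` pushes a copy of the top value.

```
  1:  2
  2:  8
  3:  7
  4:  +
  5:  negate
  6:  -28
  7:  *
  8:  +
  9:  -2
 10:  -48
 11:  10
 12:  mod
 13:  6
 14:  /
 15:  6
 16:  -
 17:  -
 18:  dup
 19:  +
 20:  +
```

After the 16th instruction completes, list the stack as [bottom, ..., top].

[422, -2, -7]

2      : [2]
8      : [2, 8]
7      : [2, 8, 7]
+      : [2, 15]
negate : [2, -15]
-28    : [2, -15, -28]
*      : [2, 420]
+      : [422]
-2     : [422, -2]
-48    : [422, -2, -48]
10     : [422, -2, -48, 10]
mod    : [422, -2, -8]
6      : [422, -2, -8, 6]
/      : [422, -2, -1]
6      : [422, -2, -1, 6]
-      : [422, -2, -7]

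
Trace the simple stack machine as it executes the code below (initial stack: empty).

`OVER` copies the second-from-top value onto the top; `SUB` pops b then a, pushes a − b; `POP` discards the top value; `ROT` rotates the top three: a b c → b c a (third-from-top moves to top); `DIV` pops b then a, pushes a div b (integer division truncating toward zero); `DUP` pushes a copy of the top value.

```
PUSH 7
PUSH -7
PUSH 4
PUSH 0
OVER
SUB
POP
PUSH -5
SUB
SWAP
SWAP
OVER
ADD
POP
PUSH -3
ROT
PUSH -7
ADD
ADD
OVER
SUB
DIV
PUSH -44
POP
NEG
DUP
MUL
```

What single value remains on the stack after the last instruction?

PUSH 7   -> [7]
PUSH -7  -> [7, -7]
PUSH 4   -> [7, -7, 4]
PUSH 0   -> [7, -7, 4, 0]
OVER     -> [7, -7, 4, 0, 4]
SUB      -> [7, -7, 4, -4]
POP      -> [7, -7, 4]
PUSH -5  -> [7, -7, 4, -5]
SUB      -> [7, -7, 9]
SWAP     -> [7, 9, -7]
SWAP     -> [7, -7, 9]
OVER     -> [7, -7, 9, -7]
ADD      -> [7, -7, 2]
POP      -> [7, -7]
PUSH -3  -> [7, -7, -3]
ROT      -> [-7, -3, 7]
PUSH -7  -> [-7, -3, 7, -7]
ADD      -> [-7, -3, 0]
ADD      -> [-7, -3]
OVER     -> [-7, -3, -7]
SUB      -> [-7, 4]
DIV      -> [-1]
PUSH -44 -> [-1, -44]
POP      -> [-1]
NEG      -> [1]
DUP      -> [1, 1]
MUL      -> [1]

1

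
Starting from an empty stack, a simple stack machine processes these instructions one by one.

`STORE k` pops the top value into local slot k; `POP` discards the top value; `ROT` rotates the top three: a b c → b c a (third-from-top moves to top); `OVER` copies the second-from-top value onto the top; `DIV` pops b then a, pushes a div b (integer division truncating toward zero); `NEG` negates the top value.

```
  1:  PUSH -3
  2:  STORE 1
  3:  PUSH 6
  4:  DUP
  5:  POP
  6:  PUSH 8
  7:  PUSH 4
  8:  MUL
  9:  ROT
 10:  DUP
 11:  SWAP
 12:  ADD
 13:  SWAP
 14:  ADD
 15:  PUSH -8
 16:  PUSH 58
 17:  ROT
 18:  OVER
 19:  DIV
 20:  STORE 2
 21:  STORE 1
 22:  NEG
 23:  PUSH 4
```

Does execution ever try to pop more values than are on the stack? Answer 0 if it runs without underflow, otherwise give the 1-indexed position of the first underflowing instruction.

9

PUSH -3 → [-3]
STORE 1 → []
PUSH 6  → [6]
DUP     → [6, 6]
POP     → [6]
PUSH 8  → [6, 8]
PUSH 4  → [6, 8, 4]
MUL     → [6, 32]
ROT  — needs 3 operands, stack has 2 → underflow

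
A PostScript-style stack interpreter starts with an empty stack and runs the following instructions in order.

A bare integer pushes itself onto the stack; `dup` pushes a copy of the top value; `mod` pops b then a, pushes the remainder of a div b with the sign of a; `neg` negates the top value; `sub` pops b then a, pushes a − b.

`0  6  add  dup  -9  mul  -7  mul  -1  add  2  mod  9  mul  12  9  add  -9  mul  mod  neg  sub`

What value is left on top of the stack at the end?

15

0    [0]
6    [0, 6]
add  [6]
dup  [6, 6]
-9   [6, 6, -9]
mul  [6, -54]
-7   [6, -54, -7]
mul  [6, 378]
-1   [6, 378, -1]
add  [6, 377]
2    [6, 377, 2]
mod  [6, 1]
9    [6, 1, 9]
mul  [6, 9]
12   [6, 9, 12]
9    [6, 9, 12, 9]
add  [6, 9, 21]
-9   [6, 9, 21, -9]
mul  [6, 9, -189]
mod  [6, 9]
neg  [6, -9]
sub  [15]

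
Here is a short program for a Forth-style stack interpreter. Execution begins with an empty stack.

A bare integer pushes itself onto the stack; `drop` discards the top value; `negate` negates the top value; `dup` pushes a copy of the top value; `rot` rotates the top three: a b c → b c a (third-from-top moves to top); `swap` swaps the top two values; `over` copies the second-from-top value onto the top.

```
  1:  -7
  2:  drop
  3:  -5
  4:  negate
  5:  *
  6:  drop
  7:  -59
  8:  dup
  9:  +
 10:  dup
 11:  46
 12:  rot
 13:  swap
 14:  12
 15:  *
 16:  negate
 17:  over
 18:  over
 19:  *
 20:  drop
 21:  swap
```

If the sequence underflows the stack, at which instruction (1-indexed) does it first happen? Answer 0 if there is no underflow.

5

-7     → -7
drop   → (empty)
-5     → -5
negate → 5
*  — needs 2 operands, stack has 1 → underflow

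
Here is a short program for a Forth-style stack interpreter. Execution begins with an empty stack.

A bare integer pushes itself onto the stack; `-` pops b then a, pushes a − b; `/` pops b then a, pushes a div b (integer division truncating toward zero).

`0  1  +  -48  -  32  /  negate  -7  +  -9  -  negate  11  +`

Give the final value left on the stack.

10

0      -> 0
1      -> 0 1
+      -> 1
-48    -> 1 -48
-      -> 49
32     -> 49 32
/      -> 1
negate -> -1
-7     -> -1 -7
+      -> -8
-9     -> -8 -9
-      -> 1
negate -> -1
11     -> -1 11
+      -> 10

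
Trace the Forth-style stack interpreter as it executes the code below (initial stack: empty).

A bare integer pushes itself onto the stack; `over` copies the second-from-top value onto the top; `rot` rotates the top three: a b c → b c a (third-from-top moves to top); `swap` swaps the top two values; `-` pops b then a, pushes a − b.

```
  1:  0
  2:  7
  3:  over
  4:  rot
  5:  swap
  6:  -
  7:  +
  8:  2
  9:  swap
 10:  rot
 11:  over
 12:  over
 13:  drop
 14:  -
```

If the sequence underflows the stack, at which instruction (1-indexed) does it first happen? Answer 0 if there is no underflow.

10

0    → [0]
7    → [0, 7]
over → [0, 7, 0]
rot  → [7, 0, 0]
swap → [7, 0, 0]
-    → [7, 0]
+    → [7]
2    → [7, 2]
swap → [2, 7]
rot  — needs 3 operands, stack has 2 → underflow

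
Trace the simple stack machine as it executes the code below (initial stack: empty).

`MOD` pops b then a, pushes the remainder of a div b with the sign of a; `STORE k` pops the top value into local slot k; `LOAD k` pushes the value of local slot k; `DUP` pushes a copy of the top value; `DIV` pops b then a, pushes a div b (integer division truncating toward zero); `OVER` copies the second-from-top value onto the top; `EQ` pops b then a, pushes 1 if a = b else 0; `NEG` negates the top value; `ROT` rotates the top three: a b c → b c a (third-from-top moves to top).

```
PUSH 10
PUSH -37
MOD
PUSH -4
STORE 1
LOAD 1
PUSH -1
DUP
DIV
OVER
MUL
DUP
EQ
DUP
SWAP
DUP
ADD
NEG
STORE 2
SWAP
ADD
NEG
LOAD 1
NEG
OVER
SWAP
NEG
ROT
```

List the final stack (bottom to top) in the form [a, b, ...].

[10, 3, -4, 3]

PUSH 10   10
PUSH -37  10 -37
MOD       10
PUSH -4   10 -4
STORE 1   10
LOAD 1    10 -4
PUSH -1   10 -4 -1
DUP       10 -4 -1 -1
DIV       10 -4 1
OVER      10 -4 1 -4
MUL       10 -4 -4
DUP       10 -4 -4 -4
EQ        10 -4 1
DUP       10 -4 1 1
SWAP      10 -4 1 1
DUP       10 -4 1 1 1
ADD       10 -4 1 2
NEG       10 -4 1 -2
STORE 2   10 -4 1
SWAP      10 1 -4
ADD       10 -3
NEG       10 3
LOAD 1    10 3 -4
NEG       10 3 4
OVER      10 3 4 3
SWAP      10 3 3 4
NEG       10 3 3 -4
ROT       10 3 -4 3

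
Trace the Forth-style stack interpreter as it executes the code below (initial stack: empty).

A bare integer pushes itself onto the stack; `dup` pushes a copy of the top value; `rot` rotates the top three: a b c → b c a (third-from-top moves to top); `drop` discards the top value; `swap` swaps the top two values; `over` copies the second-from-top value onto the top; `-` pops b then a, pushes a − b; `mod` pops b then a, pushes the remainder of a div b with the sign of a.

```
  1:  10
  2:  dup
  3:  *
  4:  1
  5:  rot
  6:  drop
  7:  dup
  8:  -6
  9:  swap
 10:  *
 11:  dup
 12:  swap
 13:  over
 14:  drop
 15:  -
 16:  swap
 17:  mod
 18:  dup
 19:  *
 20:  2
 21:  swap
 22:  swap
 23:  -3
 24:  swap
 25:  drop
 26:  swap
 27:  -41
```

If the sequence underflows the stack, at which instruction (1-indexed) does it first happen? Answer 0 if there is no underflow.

5

10  -> 10
dup -> 10 10
*   -> 100
1   -> 100 1
rot  — needs 3 operands, stack has 2 → underflow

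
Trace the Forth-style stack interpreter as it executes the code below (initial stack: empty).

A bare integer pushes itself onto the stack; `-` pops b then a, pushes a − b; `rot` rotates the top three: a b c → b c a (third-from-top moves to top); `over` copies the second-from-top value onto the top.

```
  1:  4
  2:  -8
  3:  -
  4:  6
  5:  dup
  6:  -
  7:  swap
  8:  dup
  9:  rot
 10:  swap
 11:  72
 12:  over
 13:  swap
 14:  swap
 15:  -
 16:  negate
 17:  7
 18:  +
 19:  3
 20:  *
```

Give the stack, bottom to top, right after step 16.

[12, 0, 12, -60]

4      -> 4
-8     -> 4 -8
-      -> 12
6      -> 12 6
dup    -> 12 6 6
-      -> 12 0
swap   -> 0 12
dup    -> 0 12 12
rot    -> 12 12 0
swap   -> 12 0 12
72     -> 12 0 12 72
over   -> 12 0 12 72 12
swap   -> 12 0 12 12 72
swap   -> 12 0 12 72 12
-      -> 12 0 12 60
negate -> 12 0 12 -60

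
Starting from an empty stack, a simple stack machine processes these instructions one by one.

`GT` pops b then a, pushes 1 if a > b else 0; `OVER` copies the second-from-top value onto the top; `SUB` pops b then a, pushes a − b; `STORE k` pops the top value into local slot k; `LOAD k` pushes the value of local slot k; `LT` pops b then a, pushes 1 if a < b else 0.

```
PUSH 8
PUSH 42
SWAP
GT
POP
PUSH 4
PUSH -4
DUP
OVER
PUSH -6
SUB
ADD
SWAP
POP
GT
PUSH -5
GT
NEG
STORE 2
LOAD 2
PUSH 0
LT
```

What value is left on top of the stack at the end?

1

PUSH 8  : [8]
PUSH 42 : [8, 42]
SWAP    : [42, 8]
GT      : [1]
POP     : []
PUSH 4  : [4]
PUSH -4 : [4, -4]
DUP     : [4, -4, -4]
OVER    : [4, -4, -4, -4]
PUSH -6 : [4, -4, -4, -4, -6]
SUB     : [4, -4, -4, 2]
ADD     : [4, -4, -2]
SWAP    : [4, -2, -4]
POP     : [4, -2]
GT      : [1]
PUSH -5 : [1, -5]
GT      : [1]
NEG     : [-1]
STORE 2 : []
LOAD 2  : [-1]
PUSH 0  : [-1, 0]
LT      : [1]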